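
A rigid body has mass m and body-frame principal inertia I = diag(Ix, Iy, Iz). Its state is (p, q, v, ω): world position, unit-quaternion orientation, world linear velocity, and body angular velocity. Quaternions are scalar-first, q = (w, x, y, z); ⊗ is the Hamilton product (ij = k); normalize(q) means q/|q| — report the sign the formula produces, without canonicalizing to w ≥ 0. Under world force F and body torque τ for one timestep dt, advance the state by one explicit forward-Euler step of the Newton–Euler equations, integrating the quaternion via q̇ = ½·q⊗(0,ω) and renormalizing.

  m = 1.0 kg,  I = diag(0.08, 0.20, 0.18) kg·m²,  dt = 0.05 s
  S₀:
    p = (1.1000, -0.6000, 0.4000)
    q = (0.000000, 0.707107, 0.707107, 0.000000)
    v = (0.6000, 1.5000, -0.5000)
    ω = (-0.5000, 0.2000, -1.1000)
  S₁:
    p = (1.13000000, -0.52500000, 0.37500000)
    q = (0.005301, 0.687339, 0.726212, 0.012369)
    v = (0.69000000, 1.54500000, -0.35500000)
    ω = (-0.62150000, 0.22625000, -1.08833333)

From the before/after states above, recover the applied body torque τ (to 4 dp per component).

τ = (-0.1900, 0.0500, 0.0300)

rate change Δω = (-0.12150000, 0.02625000, 0.01166667)
ω₀×(Iω₀) = (0.0044, -0.0550, -0.0120)
τ = I·(Δω/dt) + ω₀×(Iω₀) = (-0.1900, 0.0500, 0.0300)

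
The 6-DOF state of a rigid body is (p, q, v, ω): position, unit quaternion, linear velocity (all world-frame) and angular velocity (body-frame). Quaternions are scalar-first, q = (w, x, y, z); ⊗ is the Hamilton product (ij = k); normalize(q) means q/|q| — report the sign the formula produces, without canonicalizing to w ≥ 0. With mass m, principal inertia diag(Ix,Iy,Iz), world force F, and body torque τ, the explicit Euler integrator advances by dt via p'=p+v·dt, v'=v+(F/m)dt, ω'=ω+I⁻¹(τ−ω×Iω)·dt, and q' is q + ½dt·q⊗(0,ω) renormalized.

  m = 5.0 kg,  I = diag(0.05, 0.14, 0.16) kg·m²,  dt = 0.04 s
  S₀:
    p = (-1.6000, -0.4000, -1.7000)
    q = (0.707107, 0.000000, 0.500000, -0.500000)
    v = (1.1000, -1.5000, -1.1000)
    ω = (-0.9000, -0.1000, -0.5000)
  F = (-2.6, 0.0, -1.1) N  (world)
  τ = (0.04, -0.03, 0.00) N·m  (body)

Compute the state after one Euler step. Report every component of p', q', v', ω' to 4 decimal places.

p' = (-1.5560, -0.4600, -1.7440)
q' = (0.7030, -0.0187, 0.5075, -0.4980)
v' = (1.0792, -1.5000, -1.1088)
ω' = (-0.8688, -0.0944, -0.5020)

precession coupling ω×(Iω) = (0.0010, -0.0495, 0.0081)
angular accel α = (0.7800, 0.1393, -0.0506)
ω + α·dt = (-0.8688, -0.0944, -0.5020)
2q̇ = q⊗(0,ω) = (-0.2000000, -0.9363963, 0.3792893, 0.0964465)
updated quaternion q' = (0.7030, -0.0187, 0.5075, -0.4980)
a = (-0.5200, 0.0000, -0.2200)
new position p' = (-1.5560, -0.4600, -1.7440)
v' = v + a·dt = (1.0792, -1.5000, -1.1088)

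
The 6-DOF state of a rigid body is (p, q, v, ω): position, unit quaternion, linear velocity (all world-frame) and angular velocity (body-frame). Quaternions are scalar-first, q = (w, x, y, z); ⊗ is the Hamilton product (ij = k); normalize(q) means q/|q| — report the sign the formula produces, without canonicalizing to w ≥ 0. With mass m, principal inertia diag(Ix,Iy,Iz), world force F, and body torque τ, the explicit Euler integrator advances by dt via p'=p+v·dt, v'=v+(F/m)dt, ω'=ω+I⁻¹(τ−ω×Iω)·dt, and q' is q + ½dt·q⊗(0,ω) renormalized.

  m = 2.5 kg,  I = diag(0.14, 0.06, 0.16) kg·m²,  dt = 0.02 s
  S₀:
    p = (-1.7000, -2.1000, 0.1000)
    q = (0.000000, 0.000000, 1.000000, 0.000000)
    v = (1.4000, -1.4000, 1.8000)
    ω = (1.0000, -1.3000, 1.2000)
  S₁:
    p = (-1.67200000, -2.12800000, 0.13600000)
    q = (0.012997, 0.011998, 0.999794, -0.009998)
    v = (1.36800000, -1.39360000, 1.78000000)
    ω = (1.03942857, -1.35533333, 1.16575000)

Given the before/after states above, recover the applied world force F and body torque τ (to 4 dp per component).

F = (-4.0000, 0.8000, -2.5000)
τ = (0.1200, -0.1900, -0.1700)

velocity change Δv = (-0.03200000, 0.00640000, -0.02000000)
applied force F = (-4.0000, 0.8000, -2.5000)
Δω = ω₁−ω₀ = (0.03942857, -0.05533333, -0.03425000)
precession coupling = (-0.1560, -0.0240, 0.1040)
applied torque τ = (0.1200, -0.1900, -0.1700)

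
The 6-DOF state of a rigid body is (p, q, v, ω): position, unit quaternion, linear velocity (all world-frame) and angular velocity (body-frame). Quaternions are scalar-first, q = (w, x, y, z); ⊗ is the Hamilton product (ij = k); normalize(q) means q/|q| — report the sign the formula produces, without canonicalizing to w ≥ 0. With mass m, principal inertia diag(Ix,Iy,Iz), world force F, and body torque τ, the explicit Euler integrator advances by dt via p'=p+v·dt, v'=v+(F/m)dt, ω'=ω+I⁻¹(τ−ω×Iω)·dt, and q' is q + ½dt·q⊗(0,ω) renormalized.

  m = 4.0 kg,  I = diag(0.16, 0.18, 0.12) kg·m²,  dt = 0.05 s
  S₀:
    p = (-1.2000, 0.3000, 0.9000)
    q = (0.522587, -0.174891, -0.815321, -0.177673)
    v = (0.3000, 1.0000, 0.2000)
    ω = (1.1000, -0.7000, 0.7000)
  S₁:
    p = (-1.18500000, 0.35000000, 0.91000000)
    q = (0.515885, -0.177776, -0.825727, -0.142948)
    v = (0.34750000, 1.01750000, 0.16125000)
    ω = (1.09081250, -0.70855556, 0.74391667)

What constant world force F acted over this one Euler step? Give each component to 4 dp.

F = (3.8000, 1.4000, -3.1000)

Δv = v₁−v₀ = (0.04750000, 0.01750000, -0.03875000)
applied force F = (3.8000, 1.4000, -3.1000)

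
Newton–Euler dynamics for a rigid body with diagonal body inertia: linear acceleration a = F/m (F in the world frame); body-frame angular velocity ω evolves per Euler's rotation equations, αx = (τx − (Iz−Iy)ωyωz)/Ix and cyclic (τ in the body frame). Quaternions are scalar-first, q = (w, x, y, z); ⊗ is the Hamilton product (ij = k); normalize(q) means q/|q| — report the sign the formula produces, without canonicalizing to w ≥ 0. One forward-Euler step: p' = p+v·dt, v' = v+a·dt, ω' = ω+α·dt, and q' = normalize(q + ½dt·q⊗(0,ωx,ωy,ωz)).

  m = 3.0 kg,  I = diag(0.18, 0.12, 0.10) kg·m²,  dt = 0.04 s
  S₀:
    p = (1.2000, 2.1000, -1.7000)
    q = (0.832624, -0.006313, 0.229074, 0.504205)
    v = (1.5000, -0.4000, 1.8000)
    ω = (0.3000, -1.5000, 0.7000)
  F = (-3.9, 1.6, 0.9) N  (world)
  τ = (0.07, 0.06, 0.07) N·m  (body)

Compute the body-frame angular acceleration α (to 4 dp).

ω×(Iω) gyroscopic = (0.0210, 0.0168, 0.0270)
angular accel α = (0.2722, 0.3600, 0.4300)

α = (0.2722, 0.3600, 0.4300)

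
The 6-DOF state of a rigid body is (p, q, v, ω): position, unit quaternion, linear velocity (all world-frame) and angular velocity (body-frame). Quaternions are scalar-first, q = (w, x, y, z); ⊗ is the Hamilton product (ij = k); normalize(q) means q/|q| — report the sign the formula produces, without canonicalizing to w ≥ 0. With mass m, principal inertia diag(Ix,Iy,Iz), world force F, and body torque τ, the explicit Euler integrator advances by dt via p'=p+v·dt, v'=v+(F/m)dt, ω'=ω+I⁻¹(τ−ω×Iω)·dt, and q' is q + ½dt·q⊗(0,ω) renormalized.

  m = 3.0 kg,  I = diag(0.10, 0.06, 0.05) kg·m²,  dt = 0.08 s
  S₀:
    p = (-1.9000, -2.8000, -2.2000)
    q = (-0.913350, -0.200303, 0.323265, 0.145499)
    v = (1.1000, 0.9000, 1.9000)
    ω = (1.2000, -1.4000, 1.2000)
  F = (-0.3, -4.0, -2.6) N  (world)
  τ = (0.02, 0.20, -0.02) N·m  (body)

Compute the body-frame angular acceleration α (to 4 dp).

α = (0.0320, 2.1333, -1.7440)

gyro term ω×Iω = (0.0168, 0.0720, 0.0672)
(τ − ω×Iω)/I = (0.0320, 2.1333, -1.7440)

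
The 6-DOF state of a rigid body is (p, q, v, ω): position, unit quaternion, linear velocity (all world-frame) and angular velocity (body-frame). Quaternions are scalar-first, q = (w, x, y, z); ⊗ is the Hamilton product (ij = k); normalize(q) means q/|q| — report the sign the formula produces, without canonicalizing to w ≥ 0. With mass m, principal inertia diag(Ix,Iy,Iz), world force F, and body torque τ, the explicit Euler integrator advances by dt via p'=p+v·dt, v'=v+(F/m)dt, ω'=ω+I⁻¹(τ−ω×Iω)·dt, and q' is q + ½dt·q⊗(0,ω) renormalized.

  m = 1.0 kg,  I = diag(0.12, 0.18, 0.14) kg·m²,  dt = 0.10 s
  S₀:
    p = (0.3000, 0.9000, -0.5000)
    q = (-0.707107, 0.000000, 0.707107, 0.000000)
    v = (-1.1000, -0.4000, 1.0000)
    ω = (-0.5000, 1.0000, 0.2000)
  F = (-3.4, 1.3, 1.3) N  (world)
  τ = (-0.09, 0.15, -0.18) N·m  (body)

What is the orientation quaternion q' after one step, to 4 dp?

q' = (-0.7413, 0.0247, 0.6707, 0.0106)

2q̇ = q⊗(0,ω) = (-0.7071070, 0.4949749, -0.7071070, 0.2121321)
q' = normalize(q + ½dt·q⊗(0,ω)) = (-0.7413, 0.0247, 0.6707, 0.0106)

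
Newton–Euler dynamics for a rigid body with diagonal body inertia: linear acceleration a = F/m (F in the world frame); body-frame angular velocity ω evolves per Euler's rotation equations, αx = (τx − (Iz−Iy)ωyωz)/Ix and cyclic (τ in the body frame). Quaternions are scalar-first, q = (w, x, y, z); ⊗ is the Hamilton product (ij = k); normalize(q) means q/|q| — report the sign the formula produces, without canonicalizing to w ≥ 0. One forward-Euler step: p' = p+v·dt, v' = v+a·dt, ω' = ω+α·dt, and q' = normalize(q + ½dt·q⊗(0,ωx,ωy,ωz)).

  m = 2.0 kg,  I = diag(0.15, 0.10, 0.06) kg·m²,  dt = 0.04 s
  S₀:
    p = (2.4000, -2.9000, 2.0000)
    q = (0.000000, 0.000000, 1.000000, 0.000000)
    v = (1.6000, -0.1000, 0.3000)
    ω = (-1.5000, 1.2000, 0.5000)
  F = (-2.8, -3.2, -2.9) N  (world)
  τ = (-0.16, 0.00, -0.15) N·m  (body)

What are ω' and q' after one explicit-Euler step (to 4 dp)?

ω' = (-1.5363, 1.2270, 0.3400)
q' = (-0.0240, 0.0100, 0.9992, 0.0300)

angular accel α = (-0.9067, 0.6750, -4.0000)
ω' = ω + α·dt = (-1.5363, 1.2270, 0.3400)
q⊗(0,ω) = (-1.2000000, 0.5000000, 0.0000000, 1.5000000)
updated quaternion q' = (-0.0240, 0.0100, 0.9992, 0.0300)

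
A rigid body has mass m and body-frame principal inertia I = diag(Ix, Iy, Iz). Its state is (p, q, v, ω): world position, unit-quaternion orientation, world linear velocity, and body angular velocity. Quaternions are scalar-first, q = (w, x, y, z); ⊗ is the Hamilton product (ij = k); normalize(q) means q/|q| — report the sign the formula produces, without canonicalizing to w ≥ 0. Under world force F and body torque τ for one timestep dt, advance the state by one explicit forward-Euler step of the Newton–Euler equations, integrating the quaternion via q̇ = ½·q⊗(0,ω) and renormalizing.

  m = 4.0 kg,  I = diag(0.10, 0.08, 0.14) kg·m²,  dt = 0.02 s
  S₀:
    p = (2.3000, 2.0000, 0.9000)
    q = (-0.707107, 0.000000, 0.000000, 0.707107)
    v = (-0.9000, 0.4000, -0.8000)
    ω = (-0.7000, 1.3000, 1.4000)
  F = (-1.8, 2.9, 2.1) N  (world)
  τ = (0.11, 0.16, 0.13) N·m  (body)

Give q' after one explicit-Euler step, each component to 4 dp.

2q̇ = q⊗(0,ω) = (-0.9899498, -0.4242642, -1.4142140, -0.9899498)
q + ½dt·q⊗(0,ω), renormalized = (-0.7169, -0.0042, -0.0141, 0.6971)

q' = (-0.7169, -0.0042, -0.0141, 0.6971)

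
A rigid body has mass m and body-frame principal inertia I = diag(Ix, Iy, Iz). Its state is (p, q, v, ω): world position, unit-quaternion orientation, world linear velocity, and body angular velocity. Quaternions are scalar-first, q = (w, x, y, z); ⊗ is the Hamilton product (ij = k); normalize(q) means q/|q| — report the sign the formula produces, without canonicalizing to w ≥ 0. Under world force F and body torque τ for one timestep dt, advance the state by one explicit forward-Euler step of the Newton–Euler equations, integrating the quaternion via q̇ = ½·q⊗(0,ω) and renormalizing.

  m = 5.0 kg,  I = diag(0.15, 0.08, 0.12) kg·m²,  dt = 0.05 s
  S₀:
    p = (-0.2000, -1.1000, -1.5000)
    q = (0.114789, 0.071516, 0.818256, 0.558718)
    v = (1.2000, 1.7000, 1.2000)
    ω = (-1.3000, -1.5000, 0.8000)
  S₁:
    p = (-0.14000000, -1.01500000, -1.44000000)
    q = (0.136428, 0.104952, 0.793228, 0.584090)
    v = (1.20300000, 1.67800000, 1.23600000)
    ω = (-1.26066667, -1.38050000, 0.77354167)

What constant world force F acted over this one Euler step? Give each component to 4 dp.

Δv = v₁−v₀ = (0.00300000, -0.02200000, 0.03600000)
applied force F = (0.3000, -2.2000, 3.6000)

F = (0.3000, -2.2000, 3.6000)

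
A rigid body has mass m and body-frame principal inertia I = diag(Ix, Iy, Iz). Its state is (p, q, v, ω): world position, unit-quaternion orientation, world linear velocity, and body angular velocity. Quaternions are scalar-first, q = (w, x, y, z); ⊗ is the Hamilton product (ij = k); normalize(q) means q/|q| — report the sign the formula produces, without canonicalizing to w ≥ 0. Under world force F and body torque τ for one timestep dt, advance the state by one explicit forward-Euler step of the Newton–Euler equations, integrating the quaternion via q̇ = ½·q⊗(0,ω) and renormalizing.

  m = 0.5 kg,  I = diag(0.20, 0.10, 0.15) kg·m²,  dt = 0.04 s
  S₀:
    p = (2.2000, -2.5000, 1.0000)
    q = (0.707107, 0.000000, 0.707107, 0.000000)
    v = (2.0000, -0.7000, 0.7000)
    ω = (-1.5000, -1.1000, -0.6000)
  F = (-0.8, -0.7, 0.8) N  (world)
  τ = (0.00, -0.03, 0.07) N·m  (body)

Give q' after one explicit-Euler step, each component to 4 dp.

q⊗(0,ω) = (0.7778177, -1.4849247, -0.7778177, 0.6363963)
updated quaternion q' = (0.7221, -0.0297, 0.6910, 0.0127)

q' = (0.7221, -0.0297, 0.6910, 0.0127)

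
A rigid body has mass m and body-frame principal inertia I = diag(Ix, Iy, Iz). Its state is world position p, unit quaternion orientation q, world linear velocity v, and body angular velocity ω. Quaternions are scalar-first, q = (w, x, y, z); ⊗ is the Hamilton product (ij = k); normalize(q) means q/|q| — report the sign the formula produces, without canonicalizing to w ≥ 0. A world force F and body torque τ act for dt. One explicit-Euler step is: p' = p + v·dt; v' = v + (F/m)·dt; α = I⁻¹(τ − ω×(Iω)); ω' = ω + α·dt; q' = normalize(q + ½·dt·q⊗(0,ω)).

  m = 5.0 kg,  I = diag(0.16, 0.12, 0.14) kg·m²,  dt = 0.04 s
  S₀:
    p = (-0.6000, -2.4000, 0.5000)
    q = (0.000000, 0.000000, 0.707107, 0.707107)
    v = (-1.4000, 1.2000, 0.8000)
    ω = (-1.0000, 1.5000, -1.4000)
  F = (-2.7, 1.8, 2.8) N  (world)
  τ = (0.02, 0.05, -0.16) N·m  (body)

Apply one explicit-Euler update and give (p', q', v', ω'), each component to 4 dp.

gyro term ω×Iω = (-0.0420, 0.0280, 0.0600)
angular accel α = (0.3875, 0.1833, -1.5714)
new body rate ω' = (-0.9845, 1.5073, -1.4629)
2q̇ = q⊗(0,ω) = (-0.0707107, -2.0506103, -0.7071070, 0.7071070)
q + ½dt·q⊗(0,ω), renormalized = (-0.0014, -0.0410, 0.6922, 0.7205)
a = (-0.5400, 0.3600, 0.5600)
p + v·dt = (-0.6560, -2.3520, 0.5320)
v + (F/m)dt = (-1.4216, 1.2144, 0.8224)

p' = (-0.6560, -2.3520, 0.5320)
q' = (-0.0014, -0.0410, 0.6922, 0.7205)
v' = (-1.4216, 1.2144, 0.8224)
ω' = (-0.9845, 1.5073, -1.4629)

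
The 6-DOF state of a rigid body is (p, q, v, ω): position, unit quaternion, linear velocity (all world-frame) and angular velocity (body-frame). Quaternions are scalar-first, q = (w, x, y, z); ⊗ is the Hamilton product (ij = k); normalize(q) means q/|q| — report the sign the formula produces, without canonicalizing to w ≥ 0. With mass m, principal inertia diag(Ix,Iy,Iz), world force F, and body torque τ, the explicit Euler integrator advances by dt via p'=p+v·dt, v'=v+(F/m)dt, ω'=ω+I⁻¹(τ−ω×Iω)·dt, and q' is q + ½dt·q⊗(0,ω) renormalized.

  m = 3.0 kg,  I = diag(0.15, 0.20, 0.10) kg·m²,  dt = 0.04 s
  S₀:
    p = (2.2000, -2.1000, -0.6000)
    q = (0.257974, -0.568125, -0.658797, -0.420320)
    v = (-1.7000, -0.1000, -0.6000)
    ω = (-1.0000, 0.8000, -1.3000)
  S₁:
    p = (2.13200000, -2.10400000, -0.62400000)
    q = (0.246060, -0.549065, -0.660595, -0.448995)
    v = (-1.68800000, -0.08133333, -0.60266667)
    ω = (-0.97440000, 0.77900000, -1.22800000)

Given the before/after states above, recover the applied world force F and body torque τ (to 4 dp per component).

F = (0.9000, 1.4000, -0.2000)
τ = (0.2000, -0.0400, 0.1400)

v₁ − v₀ = (0.01200000, 0.01866667, -0.00266667)
F = m·Δv/dt = (0.9000, 1.4000, -0.2000)
ω₁ − ω₀ = (0.02560000, -0.02100000, 0.07200000)
precession coupling = (0.1040, 0.0650, -0.0400)
applied torque τ = (0.2000, -0.0400, 0.1400)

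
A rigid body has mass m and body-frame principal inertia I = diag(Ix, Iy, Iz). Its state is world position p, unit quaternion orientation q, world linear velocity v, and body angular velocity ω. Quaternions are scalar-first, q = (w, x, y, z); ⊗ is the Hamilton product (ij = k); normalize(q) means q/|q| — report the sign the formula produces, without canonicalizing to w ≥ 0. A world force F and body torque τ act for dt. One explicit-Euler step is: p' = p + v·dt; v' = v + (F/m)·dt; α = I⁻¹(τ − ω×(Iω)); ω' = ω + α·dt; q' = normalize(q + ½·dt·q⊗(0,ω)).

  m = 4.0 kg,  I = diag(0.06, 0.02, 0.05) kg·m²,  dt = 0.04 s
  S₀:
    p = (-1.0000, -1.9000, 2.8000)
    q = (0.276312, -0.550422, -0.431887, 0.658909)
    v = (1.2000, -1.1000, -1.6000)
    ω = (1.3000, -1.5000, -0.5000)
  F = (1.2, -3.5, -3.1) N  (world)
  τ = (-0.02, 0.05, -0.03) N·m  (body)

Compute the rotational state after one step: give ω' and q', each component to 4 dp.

ω×(Iω) gyroscopic = (0.0225, -0.0065, 0.0780)
(τ − ω×Iω)/I = (-0.7083, 2.8250, -2.1600)
ω + α·dt = (1.2717, -1.3870, -0.5864)
Hamilton product q⊗(0,ω) = (0.3971726, 1.5635126, 0.1669027, 1.2489301)
q + ½dt·q⊗(0,ω), renormalized = (0.2840, -0.5187, -0.4282, 0.6833)

ω' = (1.2717, -1.3870, -0.5864)
q' = (0.2840, -0.5187, -0.4282, 0.6833)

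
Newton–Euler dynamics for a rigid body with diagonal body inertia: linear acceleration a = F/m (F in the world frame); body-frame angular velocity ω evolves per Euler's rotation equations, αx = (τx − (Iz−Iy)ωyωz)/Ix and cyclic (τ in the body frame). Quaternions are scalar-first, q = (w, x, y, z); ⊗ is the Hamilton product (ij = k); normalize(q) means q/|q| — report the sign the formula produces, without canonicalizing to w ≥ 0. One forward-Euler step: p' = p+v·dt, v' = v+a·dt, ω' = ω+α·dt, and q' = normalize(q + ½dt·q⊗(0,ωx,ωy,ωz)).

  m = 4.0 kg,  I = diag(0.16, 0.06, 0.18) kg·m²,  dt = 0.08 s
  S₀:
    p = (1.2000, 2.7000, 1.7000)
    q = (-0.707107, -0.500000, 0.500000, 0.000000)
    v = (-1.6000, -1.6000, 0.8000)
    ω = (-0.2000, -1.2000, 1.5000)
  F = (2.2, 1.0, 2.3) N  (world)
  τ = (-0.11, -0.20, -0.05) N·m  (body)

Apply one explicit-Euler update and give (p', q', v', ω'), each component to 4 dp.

p' = (1.0720, 2.5720, 1.7640)
q' = (-0.6851, -0.4630, 0.5623, -0.0144)
v' = (-1.5560, -1.5800, 0.8460)
ω' = (-0.1470, -1.4747, 1.4884)

p' = p + v·dt = (1.0720, 2.5720, 1.7640)
new velocity v' = (-1.5560, -1.5800, 0.8460)
gyro term ω×Iω = (-0.2160, 0.0060, -0.0240)
(τ − ω×Iω)/I = (0.6625, -3.4333, -0.1444)
ω + α·dt = (-0.1470, -1.4747, 1.4884)
Hamilton product q⊗(0,ω) = (0.5000000, 0.8914214, 1.5985284, -0.3606605)
q' = normalize(q + ½dt·q⊗(0,ω)) = (-0.6851, -0.4630, 0.5623, -0.0144)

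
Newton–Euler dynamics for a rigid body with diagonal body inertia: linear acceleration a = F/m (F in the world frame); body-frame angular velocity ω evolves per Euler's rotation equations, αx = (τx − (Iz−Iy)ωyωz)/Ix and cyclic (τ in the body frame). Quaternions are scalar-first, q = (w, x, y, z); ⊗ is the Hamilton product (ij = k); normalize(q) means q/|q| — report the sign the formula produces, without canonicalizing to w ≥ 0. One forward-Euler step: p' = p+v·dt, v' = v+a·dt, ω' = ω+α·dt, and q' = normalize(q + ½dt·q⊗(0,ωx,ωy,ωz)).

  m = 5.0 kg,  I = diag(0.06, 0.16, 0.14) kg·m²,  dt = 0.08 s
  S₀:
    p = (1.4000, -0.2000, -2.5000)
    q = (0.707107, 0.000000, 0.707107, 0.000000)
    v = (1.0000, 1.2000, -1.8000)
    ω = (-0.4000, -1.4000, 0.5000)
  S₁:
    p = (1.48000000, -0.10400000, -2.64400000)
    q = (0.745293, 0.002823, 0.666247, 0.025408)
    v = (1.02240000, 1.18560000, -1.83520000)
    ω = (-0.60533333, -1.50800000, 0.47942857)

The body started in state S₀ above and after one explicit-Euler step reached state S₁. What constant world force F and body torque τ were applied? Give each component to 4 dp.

Δv = v₁−v₀ = (0.02240000, -0.01440000, -0.03520000)
F = m·Δv/dt = (1.4000, -0.9000, -2.2000)
rate change Δω = (-0.20533333, -0.10800000, -0.02057143)
τ = I·(Δω/dt) + ω₀×(Iω₀) = (-0.1400, -0.2000, 0.0200)

F = (1.4000, -0.9000, -2.2000)
τ = (-0.1400, -0.2000, 0.0200)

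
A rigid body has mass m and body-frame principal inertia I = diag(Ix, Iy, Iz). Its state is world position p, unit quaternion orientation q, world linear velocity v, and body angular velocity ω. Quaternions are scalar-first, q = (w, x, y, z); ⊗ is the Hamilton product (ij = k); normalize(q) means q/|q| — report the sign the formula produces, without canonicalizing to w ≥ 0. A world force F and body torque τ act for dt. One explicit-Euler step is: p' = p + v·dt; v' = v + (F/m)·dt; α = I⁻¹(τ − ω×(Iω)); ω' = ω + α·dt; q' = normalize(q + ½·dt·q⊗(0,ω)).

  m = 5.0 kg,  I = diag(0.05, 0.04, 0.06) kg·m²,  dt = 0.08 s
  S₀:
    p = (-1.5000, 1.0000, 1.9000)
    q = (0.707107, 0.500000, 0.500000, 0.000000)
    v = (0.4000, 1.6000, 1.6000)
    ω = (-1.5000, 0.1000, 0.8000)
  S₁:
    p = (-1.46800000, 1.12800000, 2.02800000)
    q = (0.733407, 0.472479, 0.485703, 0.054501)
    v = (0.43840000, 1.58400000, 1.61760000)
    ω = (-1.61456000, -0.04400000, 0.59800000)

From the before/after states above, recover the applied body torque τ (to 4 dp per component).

τ = (-0.0700, -0.0600, -0.1500)

ω₁ − ω₀ = (-0.11456000, -0.14400000, -0.20200000)
gyro term ω₀×Iω₀ = (0.0016, 0.0120, 0.0015)
applied torque τ = (-0.0700, -0.0600, -0.1500)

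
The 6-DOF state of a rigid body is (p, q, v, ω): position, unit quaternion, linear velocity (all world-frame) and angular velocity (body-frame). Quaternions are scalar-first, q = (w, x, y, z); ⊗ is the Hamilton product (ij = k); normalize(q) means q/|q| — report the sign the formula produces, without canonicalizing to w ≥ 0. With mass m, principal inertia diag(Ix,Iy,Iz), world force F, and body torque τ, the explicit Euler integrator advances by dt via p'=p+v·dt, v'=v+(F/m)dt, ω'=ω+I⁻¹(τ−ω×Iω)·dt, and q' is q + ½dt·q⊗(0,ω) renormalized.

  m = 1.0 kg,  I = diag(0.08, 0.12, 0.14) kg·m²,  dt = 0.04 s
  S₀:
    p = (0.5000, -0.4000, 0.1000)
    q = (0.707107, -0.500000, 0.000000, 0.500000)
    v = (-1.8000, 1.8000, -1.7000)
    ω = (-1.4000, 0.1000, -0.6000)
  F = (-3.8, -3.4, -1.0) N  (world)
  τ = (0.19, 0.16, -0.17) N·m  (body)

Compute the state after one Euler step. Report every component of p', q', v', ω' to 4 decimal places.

a = (-3.8000, -3.4000, -1.0000)
new position p' = (0.4280, -0.3280, 0.0320)
new velocity v' = (-1.9520, 1.6640, -1.7400)
angular accel α = (2.3900, 1.7533, -1.1743)
new body rate ω' = (-1.3044, 0.1701, -0.6470)
Hamilton product q⊗(0,ω) = (-0.4000000, -1.0399498, -0.9292893, -0.4742642)
updated quaternion q' = (0.6988, -0.5206, -0.0186, 0.4903)

p' = (0.4280, -0.3280, 0.0320)
q' = (0.6988, -0.5206, -0.0186, 0.4903)
v' = (-1.9520, 1.6640, -1.7400)
ω' = (-1.3044, 0.1701, -0.6470)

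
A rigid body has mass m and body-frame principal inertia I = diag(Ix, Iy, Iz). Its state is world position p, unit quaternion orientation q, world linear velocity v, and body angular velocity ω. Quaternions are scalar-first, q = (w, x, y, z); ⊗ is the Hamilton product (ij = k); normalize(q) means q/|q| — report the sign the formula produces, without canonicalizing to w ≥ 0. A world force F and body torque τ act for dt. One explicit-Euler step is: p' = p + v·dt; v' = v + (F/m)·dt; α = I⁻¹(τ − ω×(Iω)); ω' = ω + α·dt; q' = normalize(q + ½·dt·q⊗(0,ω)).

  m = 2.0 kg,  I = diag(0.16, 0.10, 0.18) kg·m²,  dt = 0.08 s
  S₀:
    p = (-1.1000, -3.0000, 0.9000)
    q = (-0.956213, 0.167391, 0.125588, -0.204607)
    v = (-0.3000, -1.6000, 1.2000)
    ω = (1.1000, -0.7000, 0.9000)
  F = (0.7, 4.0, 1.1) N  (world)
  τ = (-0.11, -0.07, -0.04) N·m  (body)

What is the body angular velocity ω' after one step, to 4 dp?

ω' = (1.0702, -0.7402, 0.8617)

gyro term ω×Iω = (-0.0504, -0.0198, 0.0462)
α = I⁻¹(τ − ω×Iω) = (-0.3725, -0.5020, -0.4789)
ω + α·dt = (1.0702, -0.7402, 0.8617)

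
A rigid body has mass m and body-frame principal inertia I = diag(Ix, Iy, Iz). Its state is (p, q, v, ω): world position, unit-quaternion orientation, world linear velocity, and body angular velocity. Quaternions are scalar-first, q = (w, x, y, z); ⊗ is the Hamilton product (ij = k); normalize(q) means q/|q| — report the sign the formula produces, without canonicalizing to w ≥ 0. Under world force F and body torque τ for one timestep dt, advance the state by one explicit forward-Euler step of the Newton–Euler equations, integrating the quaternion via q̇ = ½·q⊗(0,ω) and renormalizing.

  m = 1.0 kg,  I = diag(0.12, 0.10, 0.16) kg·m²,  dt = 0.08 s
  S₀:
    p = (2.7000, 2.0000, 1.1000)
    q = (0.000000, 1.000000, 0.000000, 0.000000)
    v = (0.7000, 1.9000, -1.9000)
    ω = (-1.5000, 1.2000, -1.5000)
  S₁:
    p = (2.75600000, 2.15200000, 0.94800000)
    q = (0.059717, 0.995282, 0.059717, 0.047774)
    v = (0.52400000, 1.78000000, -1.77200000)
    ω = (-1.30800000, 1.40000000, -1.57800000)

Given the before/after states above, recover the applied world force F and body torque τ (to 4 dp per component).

velocity change Δv = (-0.17600000, -0.12000000, 0.12800000)
applied force F = (-2.2000, -1.5000, 1.6000)
ω₁ − ω₀ = (0.19200000, 0.20000000, -0.07800000)
τ = I·(Δω/dt) + ω₀×(Iω₀) = (0.1800, 0.1600, -0.1200)

F = (-2.2000, -1.5000, 1.6000)
τ = (0.1800, 0.1600, -0.1200)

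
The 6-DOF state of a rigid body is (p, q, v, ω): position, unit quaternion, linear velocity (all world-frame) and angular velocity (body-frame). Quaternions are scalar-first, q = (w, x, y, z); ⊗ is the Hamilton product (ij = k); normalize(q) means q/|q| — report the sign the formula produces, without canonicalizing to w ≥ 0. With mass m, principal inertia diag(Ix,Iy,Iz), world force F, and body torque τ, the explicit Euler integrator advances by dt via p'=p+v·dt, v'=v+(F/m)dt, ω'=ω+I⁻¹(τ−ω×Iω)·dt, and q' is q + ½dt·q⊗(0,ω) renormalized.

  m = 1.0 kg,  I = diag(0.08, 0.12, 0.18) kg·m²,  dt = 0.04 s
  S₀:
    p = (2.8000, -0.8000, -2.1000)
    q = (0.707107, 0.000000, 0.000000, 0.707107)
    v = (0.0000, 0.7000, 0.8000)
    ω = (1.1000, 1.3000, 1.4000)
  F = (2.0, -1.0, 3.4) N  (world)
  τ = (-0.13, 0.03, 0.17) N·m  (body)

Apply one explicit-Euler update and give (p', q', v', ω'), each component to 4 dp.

p' = (2.8000, -0.7720, -2.0680)
q' = (0.6866, -0.0028, 0.0339, 0.7262)
v' = (0.0800, 0.6600, 0.9360)
ω' = (0.9804, 1.3613, 1.4251)

precession coupling ω×(Iω) = (0.1092, -0.1540, 0.0572)
α = I⁻¹(τ − ω×Iω) = (-2.9900, 1.5333, 0.6267)
new body rate ω' = (0.9804, 1.3613, 1.4251)
2q̇ = q⊗(0,ω) = (-0.9899498, -0.1414214, 1.6970568, 0.9899498)
q' = normalize(q + ½dt·q⊗(0,ω)) = (0.6866, -0.0028, 0.0339, 0.7262)
linear accel F/m = (2.0000, -1.0000, 3.4000)
p' = p + v·dt = (2.8000, -0.7720, -2.0680)
v' = v + a·dt = (0.0800, 0.6600, 0.9360)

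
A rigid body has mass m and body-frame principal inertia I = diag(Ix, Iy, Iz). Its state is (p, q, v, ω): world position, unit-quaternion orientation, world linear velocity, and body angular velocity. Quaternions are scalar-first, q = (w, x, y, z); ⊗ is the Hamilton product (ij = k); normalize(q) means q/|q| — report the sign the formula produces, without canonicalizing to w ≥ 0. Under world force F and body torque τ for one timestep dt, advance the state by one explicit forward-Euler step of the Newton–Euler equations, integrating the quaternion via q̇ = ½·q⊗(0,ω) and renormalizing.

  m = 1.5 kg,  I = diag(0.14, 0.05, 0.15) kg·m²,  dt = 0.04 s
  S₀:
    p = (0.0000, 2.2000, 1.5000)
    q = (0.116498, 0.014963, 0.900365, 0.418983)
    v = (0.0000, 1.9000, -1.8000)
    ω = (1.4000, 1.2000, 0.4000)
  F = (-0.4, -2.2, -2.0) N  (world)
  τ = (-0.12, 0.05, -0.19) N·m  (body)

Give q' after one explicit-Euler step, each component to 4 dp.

q⊗(0,ω) = (-1.2689794, 0.0204636, 0.7203886, -1.1959562)
updated quaternion q' = (0.0911, 0.0154, 0.9141, 0.3948)

q' = (0.0911, 0.0154, 0.9141, 0.3948)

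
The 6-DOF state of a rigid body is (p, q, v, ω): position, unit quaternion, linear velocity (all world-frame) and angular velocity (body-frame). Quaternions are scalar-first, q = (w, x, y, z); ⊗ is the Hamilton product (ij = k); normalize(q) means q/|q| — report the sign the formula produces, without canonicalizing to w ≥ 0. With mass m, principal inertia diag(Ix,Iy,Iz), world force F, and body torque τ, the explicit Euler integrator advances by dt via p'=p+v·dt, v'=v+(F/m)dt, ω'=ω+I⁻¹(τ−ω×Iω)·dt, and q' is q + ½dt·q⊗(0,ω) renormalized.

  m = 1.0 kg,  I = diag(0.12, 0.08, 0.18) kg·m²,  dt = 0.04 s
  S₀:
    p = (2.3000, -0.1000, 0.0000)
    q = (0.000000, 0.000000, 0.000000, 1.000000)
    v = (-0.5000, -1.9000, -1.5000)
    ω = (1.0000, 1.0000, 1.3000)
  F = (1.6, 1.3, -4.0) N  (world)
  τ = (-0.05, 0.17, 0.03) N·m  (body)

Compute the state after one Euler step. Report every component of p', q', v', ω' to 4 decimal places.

a = F/m = (1.6000, 1.3000, -4.0000)
new position p' = (2.2800, -0.1760, -0.0600)
new velocity v' = (-0.4360, -1.8480, -1.6600)
gyro term ω×Iω = (0.1300, -0.0780, -0.0400)
angular accel α = (-1.5000, 3.1000, 0.3889)
ω' = ω + α·dt = (0.9400, 1.1240, 1.3156)
Hamilton product q⊗(0,ω) = (-1.3000000, -1.0000000, 1.0000000, 0.0000000)
updated quaternion q' = (-0.0260, -0.0200, 0.0200, 0.9993)

p' = (2.2800, -0.1760, -0.0600)
q' = (-0.0260, -0.0200, 0.0200, 0.9993)
v' = (-0.4360, -1.8480, -1.6600)
ω' = (0.9400, 1.1240, 1.3156)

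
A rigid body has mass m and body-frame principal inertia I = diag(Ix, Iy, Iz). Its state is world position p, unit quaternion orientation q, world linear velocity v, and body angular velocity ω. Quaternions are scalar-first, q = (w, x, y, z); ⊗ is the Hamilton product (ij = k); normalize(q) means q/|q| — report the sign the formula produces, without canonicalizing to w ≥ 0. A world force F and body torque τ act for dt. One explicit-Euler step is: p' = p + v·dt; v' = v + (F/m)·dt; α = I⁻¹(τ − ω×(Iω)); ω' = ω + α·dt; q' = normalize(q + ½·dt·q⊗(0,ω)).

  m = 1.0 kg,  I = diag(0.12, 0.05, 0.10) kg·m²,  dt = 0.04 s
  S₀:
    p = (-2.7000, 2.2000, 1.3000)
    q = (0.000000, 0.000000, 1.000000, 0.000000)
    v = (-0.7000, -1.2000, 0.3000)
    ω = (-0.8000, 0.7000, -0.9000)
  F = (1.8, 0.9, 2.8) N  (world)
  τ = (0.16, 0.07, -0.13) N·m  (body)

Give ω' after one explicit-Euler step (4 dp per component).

precession coupling ω×(Iω) = (-0.0315, 0.0144, 0.0392)
angular accel α = (1.5958, 1.1120, -1.6920)
new body rate ω' = (-0.7362, 0.7445, -0.9677)

ω' = (-0.7362, 0.7445, -0.9677)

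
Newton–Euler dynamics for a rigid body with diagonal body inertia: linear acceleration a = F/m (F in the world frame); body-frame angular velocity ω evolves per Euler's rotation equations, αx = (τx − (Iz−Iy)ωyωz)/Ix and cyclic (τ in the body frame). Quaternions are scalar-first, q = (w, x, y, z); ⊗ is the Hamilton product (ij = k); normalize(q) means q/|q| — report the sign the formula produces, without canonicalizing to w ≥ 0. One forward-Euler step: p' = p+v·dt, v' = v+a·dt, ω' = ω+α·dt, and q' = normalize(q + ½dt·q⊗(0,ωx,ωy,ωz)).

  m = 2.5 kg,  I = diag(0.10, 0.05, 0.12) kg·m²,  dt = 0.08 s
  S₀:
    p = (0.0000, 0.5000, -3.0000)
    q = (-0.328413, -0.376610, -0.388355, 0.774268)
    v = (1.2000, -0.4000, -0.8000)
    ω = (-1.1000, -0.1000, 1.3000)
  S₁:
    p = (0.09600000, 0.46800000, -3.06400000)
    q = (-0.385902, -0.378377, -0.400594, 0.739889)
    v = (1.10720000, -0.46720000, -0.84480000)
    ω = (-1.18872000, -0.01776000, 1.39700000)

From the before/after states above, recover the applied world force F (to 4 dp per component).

F = (-2.9000, -2.1000, -1.4000)

velocity change Δv = (-0.09280000, -0.06720000, -0.04480000)
F = m·Δv/dt = (-2.9000, -2.1000, -1.4000)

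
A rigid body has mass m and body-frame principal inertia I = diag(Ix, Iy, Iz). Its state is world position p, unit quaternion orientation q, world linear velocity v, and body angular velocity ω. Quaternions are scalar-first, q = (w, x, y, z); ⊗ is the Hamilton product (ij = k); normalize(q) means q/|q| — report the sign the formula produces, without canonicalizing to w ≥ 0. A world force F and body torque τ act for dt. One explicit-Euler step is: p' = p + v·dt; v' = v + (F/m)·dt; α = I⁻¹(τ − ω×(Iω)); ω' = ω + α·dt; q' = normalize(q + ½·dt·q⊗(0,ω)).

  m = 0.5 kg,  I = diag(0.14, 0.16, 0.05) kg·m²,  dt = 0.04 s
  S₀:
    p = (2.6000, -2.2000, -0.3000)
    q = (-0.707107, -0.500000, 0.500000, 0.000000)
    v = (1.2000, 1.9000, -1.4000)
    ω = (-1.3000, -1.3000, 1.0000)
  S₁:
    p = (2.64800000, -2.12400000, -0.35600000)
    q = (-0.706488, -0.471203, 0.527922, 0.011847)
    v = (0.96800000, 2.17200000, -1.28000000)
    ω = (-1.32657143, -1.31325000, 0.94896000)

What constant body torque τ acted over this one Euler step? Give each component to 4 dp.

rate change Δω = (-0.02657143, -0.01325000, -0.05104000)
precession coupling = (0.1430, -0.1170, 0.0338)
applied torque τ = (0.0500, -0.1700, -0.0300)

τ = (0.0500, -0.1700, -0.0300)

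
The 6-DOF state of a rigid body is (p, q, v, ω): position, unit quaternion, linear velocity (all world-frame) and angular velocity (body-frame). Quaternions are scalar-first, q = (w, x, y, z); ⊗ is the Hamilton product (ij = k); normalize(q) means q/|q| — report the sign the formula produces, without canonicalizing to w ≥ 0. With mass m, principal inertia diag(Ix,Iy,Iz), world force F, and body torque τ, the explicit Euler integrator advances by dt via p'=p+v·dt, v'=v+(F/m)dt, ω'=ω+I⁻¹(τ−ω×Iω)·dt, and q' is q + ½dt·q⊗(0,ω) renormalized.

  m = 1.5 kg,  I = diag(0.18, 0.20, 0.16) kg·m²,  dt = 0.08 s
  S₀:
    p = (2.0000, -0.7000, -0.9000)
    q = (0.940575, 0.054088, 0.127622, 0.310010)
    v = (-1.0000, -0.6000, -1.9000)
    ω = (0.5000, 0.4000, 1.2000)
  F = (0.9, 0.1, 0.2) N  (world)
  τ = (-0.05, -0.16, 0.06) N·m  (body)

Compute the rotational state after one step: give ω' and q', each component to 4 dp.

ω' = (0.4863, 0.3312, 1.2280)
q' = (0.9212, 0.0740, 0.1461, 0.3529)

α = I⁻¹(τ − ω×Iω) = (-0.1711, -0.8600, 0.3500)
ω + α·dt = (0.4863, 0.3312, 1.2280)
Hamilton product q⊗(0,ω) = (-0.4501048, 0.4994299, 0.4663294, 1.0865142)
q' = normalize(q + ½dt·q⊗(0,ω)) = (0.9212, 0.0740, 0.1461, 0.3529)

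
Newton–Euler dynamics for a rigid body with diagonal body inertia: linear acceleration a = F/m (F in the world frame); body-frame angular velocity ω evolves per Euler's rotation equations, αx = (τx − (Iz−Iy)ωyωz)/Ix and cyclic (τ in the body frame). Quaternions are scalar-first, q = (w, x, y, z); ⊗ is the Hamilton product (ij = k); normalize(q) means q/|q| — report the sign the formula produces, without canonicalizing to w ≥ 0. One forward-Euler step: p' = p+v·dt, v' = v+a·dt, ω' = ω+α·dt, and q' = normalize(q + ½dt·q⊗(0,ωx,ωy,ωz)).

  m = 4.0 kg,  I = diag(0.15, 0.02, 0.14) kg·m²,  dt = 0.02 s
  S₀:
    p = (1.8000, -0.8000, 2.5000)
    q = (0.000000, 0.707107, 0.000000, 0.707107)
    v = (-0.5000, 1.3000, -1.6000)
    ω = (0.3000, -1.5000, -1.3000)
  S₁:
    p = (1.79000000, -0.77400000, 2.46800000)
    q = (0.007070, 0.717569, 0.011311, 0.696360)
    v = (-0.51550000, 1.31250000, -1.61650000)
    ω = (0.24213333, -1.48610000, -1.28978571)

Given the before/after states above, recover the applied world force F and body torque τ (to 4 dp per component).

F = (-3.1000, 2.5000, -3.3000)
τ = (-0.2000, 0.0100, 0.1300)

Δv = v₁−v₀ = (-0.01550000, 0.01250000, -0.01650000)
F = m·Δv/dt = (-3.1000, 2.5000, -3.3000)
Δω = ω₁−ω₀ = (-0.05786667, 0.01390000, 0.01021429)
applied torque τ = (-0.2000, 0.0100, 0.1300)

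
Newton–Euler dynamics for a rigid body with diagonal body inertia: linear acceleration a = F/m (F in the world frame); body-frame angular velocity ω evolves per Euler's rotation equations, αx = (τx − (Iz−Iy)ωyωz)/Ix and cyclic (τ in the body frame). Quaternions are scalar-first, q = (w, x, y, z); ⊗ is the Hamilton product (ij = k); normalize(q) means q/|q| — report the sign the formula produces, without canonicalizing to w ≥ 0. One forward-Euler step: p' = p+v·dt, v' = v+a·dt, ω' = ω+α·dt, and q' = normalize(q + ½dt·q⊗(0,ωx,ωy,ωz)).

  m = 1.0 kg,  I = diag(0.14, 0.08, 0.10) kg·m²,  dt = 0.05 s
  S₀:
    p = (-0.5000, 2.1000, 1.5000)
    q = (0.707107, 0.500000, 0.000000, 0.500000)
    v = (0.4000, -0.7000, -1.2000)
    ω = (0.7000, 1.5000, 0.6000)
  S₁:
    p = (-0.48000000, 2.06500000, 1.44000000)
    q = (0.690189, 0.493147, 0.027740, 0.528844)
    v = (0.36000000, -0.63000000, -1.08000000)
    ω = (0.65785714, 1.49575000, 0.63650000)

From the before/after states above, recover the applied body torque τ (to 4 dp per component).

ω₁ − ω₀ = (-0.04214286, -0.00425000, 0.03650000)
I·α + gyro = (-0.1000, 0.0100, 0.0100)

τ = (-0.1000, 0.0100, 0.0100)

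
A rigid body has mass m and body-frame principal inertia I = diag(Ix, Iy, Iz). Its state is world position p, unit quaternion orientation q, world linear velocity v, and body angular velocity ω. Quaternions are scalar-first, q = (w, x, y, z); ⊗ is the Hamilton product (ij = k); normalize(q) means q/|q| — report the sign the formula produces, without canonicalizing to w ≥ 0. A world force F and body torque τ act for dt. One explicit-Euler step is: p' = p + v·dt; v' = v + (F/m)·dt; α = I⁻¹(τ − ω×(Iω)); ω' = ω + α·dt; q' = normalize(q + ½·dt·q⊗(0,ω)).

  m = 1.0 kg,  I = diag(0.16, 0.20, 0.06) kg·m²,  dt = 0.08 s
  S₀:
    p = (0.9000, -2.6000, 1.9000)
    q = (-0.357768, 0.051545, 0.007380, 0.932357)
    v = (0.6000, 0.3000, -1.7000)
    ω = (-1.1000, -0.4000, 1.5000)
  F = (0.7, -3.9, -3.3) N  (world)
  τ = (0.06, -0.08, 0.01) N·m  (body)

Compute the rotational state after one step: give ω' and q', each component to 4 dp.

(τ − ω×Iω)/I = (-0.1500, 0.4250, -0.1267)
new body rate ω' = (-1.1120, -0.3660, 1.4899)
2q̇ = q⊗(0,ω) = (-1.3388840, 0.7775576, -0.9598030, -0.5491520)
q' = normalize(q + ½dt·q⊗(0,ω)) = (-0.4101, 0.0824, -0.0309, 0.9078)

ω' = (-1.1120, -0.3660, 1.4899)
q' = (-0.4101, 0.0824, -0.0309, 0.9078)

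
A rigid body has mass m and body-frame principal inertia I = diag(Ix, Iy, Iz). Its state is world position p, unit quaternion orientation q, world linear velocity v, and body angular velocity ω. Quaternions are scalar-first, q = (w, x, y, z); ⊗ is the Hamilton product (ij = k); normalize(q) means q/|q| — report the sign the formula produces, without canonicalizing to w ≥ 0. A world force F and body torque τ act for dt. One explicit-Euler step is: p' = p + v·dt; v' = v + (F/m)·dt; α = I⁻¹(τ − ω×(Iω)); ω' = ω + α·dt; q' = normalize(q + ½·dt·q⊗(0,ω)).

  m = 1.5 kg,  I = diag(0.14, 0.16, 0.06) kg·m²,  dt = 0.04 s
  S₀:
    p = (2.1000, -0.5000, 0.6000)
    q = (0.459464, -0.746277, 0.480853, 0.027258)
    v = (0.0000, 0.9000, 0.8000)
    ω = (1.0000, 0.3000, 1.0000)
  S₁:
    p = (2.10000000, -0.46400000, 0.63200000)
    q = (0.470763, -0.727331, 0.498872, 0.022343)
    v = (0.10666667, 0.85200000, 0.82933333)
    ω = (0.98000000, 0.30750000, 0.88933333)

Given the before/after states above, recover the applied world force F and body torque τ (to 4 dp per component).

F = (4.0000, -1.8000, 1.1000)
τ = (-0.1000, 0.1100, -0.1600)

Δω = ω₁−ω₀ = (-0.02000000, 0.00750000, -0.11066667)
τ = I·(Δω/dt) + ω₀×(Iω₀) = (-0.1000, 0.1100, -0.1600)
Δv = v₁−v₀ = (0.10666667, -0.04800000, 0.02933333)
F = m·Δv/dt = (4.0000, -1.8000, 1.1000)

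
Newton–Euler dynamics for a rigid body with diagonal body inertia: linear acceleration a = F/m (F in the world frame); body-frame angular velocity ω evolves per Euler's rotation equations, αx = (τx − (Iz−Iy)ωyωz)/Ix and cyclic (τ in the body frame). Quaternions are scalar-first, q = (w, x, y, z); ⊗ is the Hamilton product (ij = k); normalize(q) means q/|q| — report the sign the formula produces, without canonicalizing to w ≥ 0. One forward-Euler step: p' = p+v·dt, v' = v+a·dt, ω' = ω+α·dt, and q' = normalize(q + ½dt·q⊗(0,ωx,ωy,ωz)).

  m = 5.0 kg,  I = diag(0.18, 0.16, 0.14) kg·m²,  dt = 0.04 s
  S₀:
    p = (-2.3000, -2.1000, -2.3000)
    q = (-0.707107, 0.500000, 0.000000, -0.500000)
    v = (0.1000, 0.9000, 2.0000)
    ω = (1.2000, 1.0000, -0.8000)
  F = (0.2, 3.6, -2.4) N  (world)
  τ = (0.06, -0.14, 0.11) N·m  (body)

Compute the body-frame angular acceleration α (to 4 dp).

α = (0.2444, -0.6350, 0.9571)

ω×(Iω) gyroscopic = (0.0160, -0.0384, -0.0240)
α = I⁻¹(τ − ω×Iω) = (0.2444, -0.6350, 0.9571)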